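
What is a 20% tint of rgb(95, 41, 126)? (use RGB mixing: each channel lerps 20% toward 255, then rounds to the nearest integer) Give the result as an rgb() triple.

rgb(127, 84, 152)

Per channel, c → c + 0.2(255 − c):
  R: 95 + 0.2×(255−95) = 95 + 32 = 127 → 127
  G: 41 + 0.2×(255−41) = 41 + 42.8 = 83.8 → 84
  B: 126 + 0.2×(255−126) = 126 + 25.8 = 151.8 → 152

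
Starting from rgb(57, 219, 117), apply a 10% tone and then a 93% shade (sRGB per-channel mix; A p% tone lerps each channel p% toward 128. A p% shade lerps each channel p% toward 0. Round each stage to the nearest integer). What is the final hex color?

#040F08

A 10% tone moves each channel 10% toward 128:
  R: 57 + 7.1 = 64.1 → 64
  G: 219 − 9.1 = 209.9 → 210
  B: 117 + 0.1×(128−117) = 117 + 1.1 = 118.1 → 118
After the tone: rgb(64, 210, 118) = #40D276.
A 93% shade moves each channel 93% toward 0:
  R: 64 − 59.52 = 4.48 → 4
  G: 210 − 195.3 = 14.7 → 15
  B: 118 + 0.93×(0−118) = 118 − 109.74 = 8.26 → 8
rgb(4, 15, 8) = #040F08.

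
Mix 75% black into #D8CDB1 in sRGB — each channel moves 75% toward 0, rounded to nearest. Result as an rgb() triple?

rgb(54, 51, 44)

#D8CDB1 is rgb(216, 205, 177).
Per channel, c → c + 0.75(0 − c):
  R: 216 + 0.75×(0−216) = 216 − 162 = 54 → 54
  G: 205 − 153.75 = 51.25 → 51
  B: 177 + 0.75×(0−177) = 177 − 132.75 = 44.25 → 44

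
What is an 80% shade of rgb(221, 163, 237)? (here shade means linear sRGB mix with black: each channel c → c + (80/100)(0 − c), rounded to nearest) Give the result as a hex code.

Lerp each channel 80% toward 0:
  R: 221 + 0.8×(0−221) = 221 − 176.8 = 44.2 → 44
  G: 163 + 0.8×(0−163) = 163 − 130.4 = 32.6 → 33
  B: 237 − 189.6 = 47.4 → 47
rgb(44, 33, 47) = #2c212f.

#2c212f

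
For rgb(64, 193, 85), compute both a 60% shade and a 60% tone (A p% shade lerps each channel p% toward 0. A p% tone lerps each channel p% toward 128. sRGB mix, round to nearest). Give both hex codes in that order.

#1a4d22, #669a6f

60% shade:
  R: 64 + 0.6×(0−64) = 64 − 38.4 = 25.6 → 26
  G: 193 + 0.6×(0−193) = 193 − 115.8 = 77.2 → 77
  B: 85 + 0.6×(0−85) = 85 − 51 = 34 → 34
  → #1a4d22
60% tone:
  R: 64 + 0.6×(128−64) = 64 + 38.4 = 102.4 → 102
  G: 193 − 39 = 154 → 154
  B: 85 + 0.6×(128−85) = 85 + 25.8 = 110.8 → 111
  → #669a6f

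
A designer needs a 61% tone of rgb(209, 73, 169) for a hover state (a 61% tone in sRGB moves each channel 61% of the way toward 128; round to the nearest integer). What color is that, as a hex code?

#A06B90

A 61% tone moves each channel 61% toward 128:
  R: 209 + 0.61×(128−209) = 209 − 49.41 = 159.59 → 160
  G: 73 + 0.61×(128−73) = 73 + 33.55 = 106.55 → 107
  B: 169 + 0.61×(128−169) = 169 − 25.01 = 143.99 → 144
rgb(160, 107, 144) = #A06B90.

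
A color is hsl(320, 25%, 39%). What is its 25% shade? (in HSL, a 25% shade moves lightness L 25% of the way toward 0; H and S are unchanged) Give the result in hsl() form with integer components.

L moves 25% from 39 toward 0: 39 − 9.75 = 29.25 → 29.
H and S are unchanged.

hsl(320, 25%, 29%)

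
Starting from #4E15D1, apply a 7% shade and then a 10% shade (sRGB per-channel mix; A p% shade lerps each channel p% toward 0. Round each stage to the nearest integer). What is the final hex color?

#4E15D1 is rgb(78, 21, 209).
Lerp each channel 7% toward 0:
  R: 78 + 0.07×(0−78) = 78 − 5.46 = 72.54 → 73
  G: 21 + 0.07×(0−21) = 21 − 1.47 = 19.53 → 20
  B: 209 + 0.07×(0−209) = 209 − 14.63 = 194.37 → 194
After the shade: rgb(73, 20, 194) = #4914C2.
Lerp each channel 10% toward 0:
  R: 73 − 7.3 = 65.7 → 66
  G: 20 + 0.1×(0−20) = 20 − 2 = 18 → 18
  B: 194 − 19.4 = 174.6 → 175
rgb(66, 18, 175) = #4212AF.

#4212AF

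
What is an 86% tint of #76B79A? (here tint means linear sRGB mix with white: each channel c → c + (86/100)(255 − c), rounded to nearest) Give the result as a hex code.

#76B79A is rgb(118, 183, 154).
Per channel, c → c + 0.86(255 − c):
  R: 118 + 0.86×(255−118) = 118 + 117.82 = 235.82 → 236
  G: 183 + 0.86×(255−183) = 183 + 61.92 = 244.92 → 245
  B: 154 + 0.86×(255−154) = 154 + 86.86 = 240.86 → 241
rgb(236, 245, 241) = #ECF5F1.

#ECF5F1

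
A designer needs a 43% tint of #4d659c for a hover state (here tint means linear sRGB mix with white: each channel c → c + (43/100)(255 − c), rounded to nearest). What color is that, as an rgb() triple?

rgb(154, 167, 199)

#4d659c is rgb(77, 101, 156).
Lerp each channel 43% toward 255:
  R: 77 + 0.43×(255−77) = 77 + 76.54 = 153.54 → 154
  G: 101 + 0.43×(255−101) = 101 + 66.22 = 167.22 → 167
  B: 156 + 42.57 = 198.57 → 199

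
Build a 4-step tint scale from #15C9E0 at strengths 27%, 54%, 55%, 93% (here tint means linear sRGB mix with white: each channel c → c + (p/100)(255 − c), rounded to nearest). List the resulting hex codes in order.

#54D8E8, #93E6F1, #96E7F1, #EFFBFD

#15C9E0 is rgb(21, 201, 224).
27%: (21 + 63.18 = 84.18→84, 201 + 14.58 = 215.58→216, 224 + 8.37 = 232.37→232) → #54D8E8
54%: (21 + 126.36 = 147.36→147, 201 + 29.16 = 230.16→230, 224 + 16.74 = 240.74→241) → #93E6F1
55%: (21 + 128.7 = 149.7→150, 201 + 29.7 = 230.7→231, 224 + 17.05 = 241.05→241) → #96E7F1
93%: (21 + 217.62 = 238.62→239, 201 + 50.22 = 251.22→251, 224 + 28.83 = 252.83→253) → #EFFBFD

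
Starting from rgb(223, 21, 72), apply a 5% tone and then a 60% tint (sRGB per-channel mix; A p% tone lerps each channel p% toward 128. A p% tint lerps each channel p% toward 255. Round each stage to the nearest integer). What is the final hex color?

Per channel, c → c + 0.05(128 − c):
  R: 223 + 0.05×(128−223) = 223 − 4.75 = 218.25 → 218
  G: 21 + 0.05×(128−21) = 21 + 5.35 = 26.35 → 26
  B: 72 + 2.8 = 74.8 → 75
After the tone: rgb(218, 26, 75) = #DA1A4B.
Per channel, c → c + 0.6(255 − c):
  R: 218 + 0.6×(255−218) = 218 + 22.2 = 240.2 → 240
  G: 26 + 0.6×(255−26) = 26 + 137.4 = 163.4 → 163
  B: 75 + 0.6×(255−75) = 75 + 108 = 183 → 183
rgb(240, 163, 183) = #F0A3B7.

#F0A3B7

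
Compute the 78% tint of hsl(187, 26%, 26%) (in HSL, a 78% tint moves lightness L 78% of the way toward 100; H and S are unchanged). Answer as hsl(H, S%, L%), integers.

L moves 78% from 26 toward 100: 26 + 57.72 = 83.72 → 84.
H and S are unchanged.

hsl(187, 26%, 84%)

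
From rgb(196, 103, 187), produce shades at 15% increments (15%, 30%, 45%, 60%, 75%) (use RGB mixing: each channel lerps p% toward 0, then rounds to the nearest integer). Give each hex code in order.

#A7589F, #894883, #6C3967, #4E294B, #311A2F

15%: (196 − 29.4 = 166.6→167, 103 − 15.45 = 87.55→88, 187 − 28.05 = 158.95→159) → #A7589F
30%: (196 − 58.8 = 137.2→137, 103 − 30.9 = 72.1→72, 187 − 56.1 = 130.9→131) → #894883
45%: (196 − 88.2 = 107.8→108, 103 − 46.35 = 56.65→57, 187 − 84.15 = 102.85→103) → #6C3967
60%: (196 − 117.6 = 78.4→78, 103 − 61.8 = 41.2→41, 187 − 112.2 = 74.8→75) → #4E294B
75%: (196 − 147 = 49→49, 103 − 77.25 = 25.75→26, 187 − 140.25 = 46.75→47) → #311A2F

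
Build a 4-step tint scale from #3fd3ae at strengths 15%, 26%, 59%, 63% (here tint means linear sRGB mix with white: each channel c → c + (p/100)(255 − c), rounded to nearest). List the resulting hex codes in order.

#3fd3ae is rgb(63, 211, 174).
15%: (63 + 28.8 = 91.8→92, 211 + 6.6 = 217.6→218, 174 + 12.15 = 186.15→186) → #5cdaba
26%: (63 + 49.92 = 112.92→113, 211 + 11.44 = 222.44→222, 174 + 21.06 = 195.06→195) → #71dec3
59%: (63 + 113.28 = 176.28→176, 211 + 25.96 = 236.96→237, 174 + 47.79 = 221.79→222) → #b0edde
63%: (63 + 120.96 = 183.96→184, 211 + 27.72 = 238.72→239, 174 + 51.03 = 225.03→225) → #b8efe1

#5cdaba, #71dec3, #b0edde, #b8efe1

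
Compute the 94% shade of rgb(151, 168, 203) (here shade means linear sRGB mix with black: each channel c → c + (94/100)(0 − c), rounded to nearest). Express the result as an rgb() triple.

A 94% shade moves each channel 94% toward 0:
  R: 151 − 141.94 = 9.06 → 9
  G: 168 − 157.92 = 10.08 → 10
  B: 203 + 0.94×(0−203) = 203 − 190.82 = 12.18 → 12

rgb(9, 10, 12)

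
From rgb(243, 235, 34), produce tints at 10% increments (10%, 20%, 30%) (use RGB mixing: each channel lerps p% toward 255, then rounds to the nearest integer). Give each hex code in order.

#F4ED38, #F5EF4E, #F7F164

10%: (243 + 1.2 = 244.2→244, 235 + 2 = 237→237, 34 + 22.1 = 56.1→56) → #F4ED38
20%: (243 + 2.4 = 245.4→245, 235 + 4 = 239→239, 34 + 44.2 = 78.2→78) → #F5EF4E
30%: (243 + 3.6 = 246.6→247, 235 + 6 = 241→241, 34 + 66.3 = 100.3→100) → #F7F164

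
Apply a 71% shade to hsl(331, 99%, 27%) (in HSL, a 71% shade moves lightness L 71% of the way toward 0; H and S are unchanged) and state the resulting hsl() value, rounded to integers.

L moves 71% from 27 toward 0: 27 − 19.17 = 7.83 → 8.
H and S are unchanged.

hsl(331, 99%, 8%)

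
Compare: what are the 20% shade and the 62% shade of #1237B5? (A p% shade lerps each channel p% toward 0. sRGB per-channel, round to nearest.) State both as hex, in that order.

#1237B5 is rgb(18, 55, 181).
20% shade:
  R: 18 − 3.6 = 14.4 → 14
  G: 55 − 11 = 44 → 44
  B: 181 + 0.2×(0−181) = 181 − 36.2 = 144.8 → 145
  → #0E2C91
62% shade:
  R: 18 + 0.62×(0−18) = 18 − 11.16 = 6.84 → 7
  G: 55 − 34.1 = 20.9 → 21
  B: 181 + 0.62×(0−181) = 181 − 112.22 = 68.78 → 69
  → #071545

#0E2C91, #071545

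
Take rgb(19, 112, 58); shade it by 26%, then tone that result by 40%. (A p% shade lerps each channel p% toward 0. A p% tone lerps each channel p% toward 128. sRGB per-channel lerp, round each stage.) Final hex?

A 26% shade moves each channel 26% toward 0:
  R: 19 + 0.26×(0−19) = 19 − 4.94 = 14.06 → 14
  G: 112 + 0.26×(0−112) = 112 − 29.12 = 82.88 → 83
  B: 58 + 0.26×(0−58) = 58 − 15.08 = 42.92 → 43
After the shade: rgb(14, 83, 43) = #0e532b.
Per channel, c → c + 0.4(128 − c):
  R: 14 + 0.4×(128−14) = 14 + 45.6 = 59.6 → 60
  G: 83 + 0.4×(128−83) = 83 + 18 = 101 → 101
  B: 43 + 34 = 77 → 77
rgb(60, 101, 77) = #3c654d.

#3c654d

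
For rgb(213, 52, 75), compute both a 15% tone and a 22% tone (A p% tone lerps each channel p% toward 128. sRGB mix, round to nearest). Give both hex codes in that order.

#c83f53, #c24557

15% tone:
  R: 213 + 0.15×(128−213) = 213 − 12.75 = 200.25 → 200
  G: 52 + 0.15×(128−52) = 52 + 11.4 = 63.4 → 63
  B: 75 + 7.95 = 82.95 → 83
  → #c83f53
22% tone:
  R: 213 + 0.22×(128−213) = 213 − 18.7 = 194.3 → 194
  G: 52 + 0.22×(128−52) = 52 + 16.72 = 68.72 → 69
  B: 75 + 11.66 = 86.66 → 87
  → #c24557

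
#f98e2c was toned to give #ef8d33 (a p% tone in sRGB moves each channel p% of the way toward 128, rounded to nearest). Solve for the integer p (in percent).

8%

#f98e2c is rgb(249, 142, 44); #ef8d33 is rgb(239, 141, 51).
On the R channel (widest range): 239 ≈ 249 + (p/100)(128 − 249), so p ≈ 100×(239 − 249)/(128 − 249) = -1000/-121 = 8.26.
p = 8 reproduces all three channels after rounding.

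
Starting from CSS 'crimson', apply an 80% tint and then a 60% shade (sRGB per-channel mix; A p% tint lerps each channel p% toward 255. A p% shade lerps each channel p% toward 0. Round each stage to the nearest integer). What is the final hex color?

#635356

CSS crimson is rgb(220, 20, 60).
An 80% tint moves each channel 80% toward 255:
  R: 220 + 28 = 248 → 248
  G: 20 + 0.8×(255−20) = 20 + 188 = 208 → 208
  B: 60 + 156 = 216 → 216
After the tint: rgb(248, 208, 216) = #f8d0d8.
Lerp each channel 60% toward 0:
  R: 248 + 0.6×(0−248) = 248 − 148.8 = 99.2 → 99
  G: 208 + 0.6×(0−208) = 208 − 124.8 = 83.2 → 83
  B: 216 + 0.6×(0−216) = 216 − 129.6 = 86.4 → 86
rgb(99, 83, 86) = #635356.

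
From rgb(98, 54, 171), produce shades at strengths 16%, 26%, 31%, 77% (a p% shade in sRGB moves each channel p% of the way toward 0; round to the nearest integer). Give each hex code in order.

16%: (98 − 15.68 = 82.32→82, 54 − 8.64 = 45.36→45, 171 − 27.36 = 143.64→144) → #522d90
26%: (98 − 25.48 = 72.52→73, 54 − 14.04 = 39.96→40, 171 − 44.46 = 126.54→127) → #49287f
31%: (98 − 30.38 = 67.62→68, 54 − 16.74 = 37.26→37, 171 − 53.01 = 117.99→118) → #442576
77%: (98 − 75.46 = 22.54→23, 54 − 41.58 = 12.42→12, 171 − 131.67 = 39.33→39) → #170c27

#522d90, #49287f, #442576, #170c27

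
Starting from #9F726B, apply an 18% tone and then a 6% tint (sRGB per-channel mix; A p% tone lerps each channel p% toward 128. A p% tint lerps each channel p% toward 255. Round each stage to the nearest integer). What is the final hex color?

#9F726B is rgb(159, 114, 107).
Lerp each channel 18% toward 128:
  R: 159 + 0.18×(128−159) = 159 − 5.58 = 153.42 → 153
  G: 114 + 2.52 = 116.52 → 117
  B: 107 + 3.78 = 110.78 → 111
After the tone: rgb(153, 117, 111) = #99756F.
Lerp each channel 6% toward 255:
  R: 153 + 0.06×(255−153) = 153 + 6.12 = 159.12 → 159
  G: 117 + 0.06×(255−117) = 117 + 8.28 = 125.28 → 125
  B: 111 + 0.06×(255−111) = 111 + 8.64 = 119.64 → 120
rgb(159, 125, 120) = #9F7D78.

#9F7D78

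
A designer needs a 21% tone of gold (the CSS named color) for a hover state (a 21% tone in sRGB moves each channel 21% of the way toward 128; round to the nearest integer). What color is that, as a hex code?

#E4C51B

CSS gold is rgb(255, 215, 0).
Per channel, c → c + 0.21(128 − c):
  R: 255 + 0.21×(128−255) = 255 − 26.67 = 228.33 → 228
  G: 215 + 0.21×(128−215) = 215 − 18.27 = 196.73 → 197
  B: 0 + 0.21×(128−0) = 0 + 26.88 = 26.88 → 27
rgb(228, 197, 27) = #E4C51B.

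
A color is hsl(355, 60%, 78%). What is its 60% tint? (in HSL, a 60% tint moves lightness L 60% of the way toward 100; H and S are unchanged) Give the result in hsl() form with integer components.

L moves 60% from 78 toward 100: 78 + 13.2 = 91.2 → 91.
H and S are unchanged.

hsl(355, 60%, 91%)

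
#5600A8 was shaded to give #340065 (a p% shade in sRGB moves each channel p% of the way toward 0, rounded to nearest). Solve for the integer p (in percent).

40%

#5600A8 is rgb(86, 0, 168); #340065 is rgb(52, 0, 101).
On the B channel (widest range): 101 ≈ 168 + (p/100)(0 − 168), so p ≈ 100×(101 − 168)/(0 − 168) = -6700/-168 = 39.88.
p = 40 reproduces all three channels after rounding.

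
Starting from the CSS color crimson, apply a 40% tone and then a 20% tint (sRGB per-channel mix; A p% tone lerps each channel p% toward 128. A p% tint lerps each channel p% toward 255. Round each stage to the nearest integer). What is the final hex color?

#c56579

CSS crimson is rgb(220, 20, 60).
Per channel, c → c + 0.4(128 − c):
  R: 220 + 0.4×(128−220) = 220 − 36.8 = 183.2 → 183
  G: 20 + 0.4×(128−20) = 20 + 43.2 = 63.2 → 63
  B: 60 + 0.4×(128−60) = 60 + 27.2 = 87.2 → 87
After the tone: rgb(183, 63, 87) = #b73f57.
Lerp each channel 20% toward 255:
  R: 183 + 0.2×(255−183) = 183 + 14.4 = 197.4 → 197
  G: 63 + 0.2×(255−63) = 63 + 38.4 = 101.4 → 101
  B: 87 + 0.2×(255−87) = 87 + 33.6 = 120.6 → 121
rgb(197, 101, 121) = #c56579.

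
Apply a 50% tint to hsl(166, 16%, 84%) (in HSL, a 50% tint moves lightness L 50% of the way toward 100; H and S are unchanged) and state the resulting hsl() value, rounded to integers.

hsl(166, 16%, 92%)

L moves 50% from 84 toward 100: 84 + 8 = 92 → 92.
H and S are unchanged.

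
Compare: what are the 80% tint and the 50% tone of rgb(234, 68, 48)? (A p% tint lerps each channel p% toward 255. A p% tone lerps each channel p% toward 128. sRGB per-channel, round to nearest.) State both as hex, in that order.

80% tint:
  R: 234 + 16.8 = 250.8 → 251
  G: 68 + 149.6 = 217.6 → 218
  B: 48 + 0.8×(255−48) = 48 + 165.6 = 213.6 → 214
  → #fbdad6
50% tone:
  R: 234 − 53 = 181 → 181
  G: 68 + 30 = 98 → 98
  B: 48 + 40 = 88 → 88
  → #b56258

#fbdad6, #b56258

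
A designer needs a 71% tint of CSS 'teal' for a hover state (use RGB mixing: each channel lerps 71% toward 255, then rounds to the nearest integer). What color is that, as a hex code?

CSS teal is rgb(0, 128, 128).
Lerp each channel 71% toward 255:
  R: 0 + 181.05 = 181.05 → 181
  G: 128 + 90.17 = 218.17 → 218
  B: 128 + 90.17 = 218.17 → 218
rgb(181, 218, 218) = #b5dada.

#b5dada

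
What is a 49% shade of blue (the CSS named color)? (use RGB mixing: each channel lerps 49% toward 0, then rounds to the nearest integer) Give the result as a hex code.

#000082

CSS blue is rgb(0, 0, 255).
Per channel, c → c + 0.49(0 − c):
  R: 0 + 0.49×(0−0) = 0 + 0 = 0 → 0
  G: 0 + 0.49×(0−0) = 0 + 0 = 0 → 0
  B: 255 + 0.49×(0−255) = 255 − 124.95 = 130.05 → 130
rgb(0, 0, 130) = #000082.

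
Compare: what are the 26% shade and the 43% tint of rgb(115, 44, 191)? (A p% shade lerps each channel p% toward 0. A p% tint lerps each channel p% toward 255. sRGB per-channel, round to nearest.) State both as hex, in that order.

#55218D, #AF87DB

26% shade:
  R: 115 − 29.9 = 85.1 → 85
  G: 44 + 0.26×(0−44) = 44 − 11.44 = 32.56 → 33
  B: 191 − 49.66 = 141.34 → 141
  → #55218D
43% tint:
  R: 115 + 0.43×(255−115) = 115 + 60.2 = 175.2 → 175
  G: 44 + 90.73 = 134.73 → 135
  B: 191 + 0.43×(255−191) = 191 + 27.52 = 218.52 → 219
  → #AF87DB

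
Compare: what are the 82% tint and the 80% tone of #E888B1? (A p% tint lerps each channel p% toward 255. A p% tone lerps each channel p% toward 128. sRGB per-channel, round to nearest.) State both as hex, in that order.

#E888B1 is rgb(232, 136, 177).
82% tint:
  R: 232 + 18.86 = 250.86 → 251
  G: 136 + 97.58 = 233.58 → 234
  B: 177 + 0.82×(255−177) = 177 + 63.96 = 240.96 → 241
  → #FBEAF1
80% tone:
  R: 232 − 83.2 = 148.8 → 149
  G: 136 + 0.8×(128−136) = 136 − 6.4 = 129.6 → 130
  B: 177 − 39.2 = 137.8 → 138
  → #95828A

#FBEAF1, #95828A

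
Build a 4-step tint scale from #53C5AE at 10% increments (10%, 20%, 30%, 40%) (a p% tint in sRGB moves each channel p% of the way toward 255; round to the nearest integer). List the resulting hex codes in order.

#53C5AE is rgb(83, 197, 174).
10%: (83 + 17.2 = 100.2→100, 197 + 5.8 = 202.8→203, 174 + 8.1 = 182.1→182) → #64CBB6
20%: (83 + 34.4 = 117.4→117, 197 + 11.6 = 208.6→209, 174 + 16.2 = 190.2→190) → #75D1BE
30%: (83 + 51.6 = 134.6→135, 197 + 17.4 = 214.4→214, 174 + 24.3 = 198.3→198) → #87D6C6
40%: (83 + 68.8 = 151.8→152, 197 + 23.2 = 220.2→220, 174 + 32.4 = 206.4→206) → #98DCCE

#64CBB6, #75D1BE, #87D6C6, #98DCCE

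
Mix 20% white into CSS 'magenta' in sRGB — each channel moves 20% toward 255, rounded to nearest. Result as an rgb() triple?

rgb(255, 51, 255)

CSS magenta is rgb(255, 0, 255).
A 20% tint moves each channel 20% toward 255:
  R: 255 + 0.2×(255−255) = 255 + 0 = 255 → 255
  G: 0 + 0.2×(255−0) = 0 + 51 = 51 → 51
  B: 255 + 0.2×(255−255) = 255 + 0 = 255 → 255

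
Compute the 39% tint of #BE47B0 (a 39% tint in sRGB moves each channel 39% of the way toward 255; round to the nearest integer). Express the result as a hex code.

#BE47B0 is rgb(190, 71, 176).
A 39% tint moves each channel 39% toward 255:
  R: 190 + 25.35 = 215.35 → 215
  G: 71 + 0.39×(255−71) = 71 + 71.76 = 142.76 → 143
  B: 176 + 30.81 = 206.81 → 207
rgb(215, 143, 207) = #D78FCF.

#D78FCF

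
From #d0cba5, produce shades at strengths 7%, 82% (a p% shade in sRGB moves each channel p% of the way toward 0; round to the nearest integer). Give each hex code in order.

#c1bd99, #25251e

#d0cba5 is rgb(208, 203, 165).
7%: (208 − 14.56 = 193.44→193, 203 − 14.21 = 188.79→189, 165 − 11.55 = 153.45→153) → #c1bd99
82%: (208 − 170.56 = 37.44→37, 203 − 166.46 = 36.54→37, 165 − 135.3 = 29.7→30) → #25251e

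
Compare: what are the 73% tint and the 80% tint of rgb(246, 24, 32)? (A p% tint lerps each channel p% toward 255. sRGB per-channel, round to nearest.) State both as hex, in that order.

73% tint:
  R: 246 + 0.73×(255−246) = 246 + 6.57 = 252.57 → 253
  G: 24 + 0.73×(255−24) = 24 + 168.63 = 192.63 → 193
  B: 32 + 0.73×(255−32) = 32 + 162.79 = 194.79 → 195
  → #fdc1c3
80% tint:
  R: 246 + 0.8×(255−246) = 246 + 7.2 = 253.2 → 253
  G: 24 + 0.8×(255−24) = 24 + 184.8 = 208.8 → 209
  B: 32 + 0.8×(255−32) = 32 + 178.4 = 210.4 → 210
  → #fdd1d2

#fdc1c3, #fdd1d2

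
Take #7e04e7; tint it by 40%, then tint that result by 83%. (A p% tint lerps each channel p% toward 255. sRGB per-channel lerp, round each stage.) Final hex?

#7e04e7 is rgb(126, 4, 231).
Lerp each channel 40% toward 255:
  R: 126 + 51.6 = 177.6 → 178
  G: 4 + 100.4 = 104.4 → 104
  B: 231 + 9.6 = 240.6 → 241
After the tint: rgb(178, 104, 241) = #b268f1.
An 83% tint moves each channel 83% toward 255:
  R: 178 + 0.83×(255−178) = 178 + 63.91 = 241.91 → 242
  G: 104 + 0.83×(255−104) = 104 + 125.33 = 229.33 → 229
  B: 241 + 0.83×(255−241) = 241 + 11.62 = 252.62 → 253
rgb(242, 229, 253) = #f2e5fd.

#f2e5fd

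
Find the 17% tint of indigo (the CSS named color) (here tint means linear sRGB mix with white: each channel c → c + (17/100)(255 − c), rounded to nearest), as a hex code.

CSS indigo is rgb(75, 0, 130).
A 17% tint moves each channel 17% toward 255:
  R: 75 + 0.17×(255−75) = 75 + 30.6 = 105.6 → 106
  G: 0 + 43.35 = 43.35 → 43
  B: 130 + 21.25 = 151.25 → 151
rgb(106, 43, 151) = #6a2b97.

#6a2b97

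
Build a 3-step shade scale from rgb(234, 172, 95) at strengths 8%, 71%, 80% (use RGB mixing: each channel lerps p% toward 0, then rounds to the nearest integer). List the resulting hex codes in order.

#D79E57, #44321C, #2F2213

8%: (234 − 18.72 = 215.28→215, 172 − 13.76 = 158.24→158, 95 − 7.6 = 87.4→87) → #D79E57
71%: (234 − 166.14 = 67.86→68, 172 − 122.12 = 49.88→50, 95 − 67.45 = 27.55→28) → #44321C
80%: (234 − 187.2 = 46.8→47, 172 − 137.6 = 34.4→34, 95 − 76 = 19→19) → #2F2213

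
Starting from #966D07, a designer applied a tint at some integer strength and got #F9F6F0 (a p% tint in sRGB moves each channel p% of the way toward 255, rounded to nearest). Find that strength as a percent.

#966D07 is rgb(150, 109, 7); #F9F6F0 is rgb(249, 246, 240).
On the B channel (widest range): 240 ≈ 7 + (p/100)(255 − 7), so p ≈ 100×(240 − 7)/(255 − 7) = 23300/248 = 93.95.
p = 94 reproduces all three channels after rounding.

94%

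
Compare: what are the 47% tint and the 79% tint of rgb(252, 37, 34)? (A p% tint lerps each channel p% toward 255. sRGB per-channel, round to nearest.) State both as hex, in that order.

#fd8b8a, #fed1d1

47% tint:
  R: 252 + 1.41 = 253.41 → 253
  G: 37 + 0.47×(255−37) = 37 + 102.46 = 139.46 → 139
  B: 34 + 0.47×(255−34) = 34 + 103.87 = 137.87 → 138
  → #fd8b8a
79% tint:
  R: 252 + 0.79×(255−252) = 252 + 2.37 = 254.37 → 254
  G: 37 + 0.79×(255−37) = 37 + 172.22 = 209.22 → 209
  B: 34 + 0.79×(255−34) = 34 + 174.59 = 208.59 → 209
  → #fed1d1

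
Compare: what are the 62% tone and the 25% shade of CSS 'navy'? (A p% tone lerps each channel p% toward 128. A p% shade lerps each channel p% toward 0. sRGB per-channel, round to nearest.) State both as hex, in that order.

#4F4F80, #000060

CSS navy is rgb(0, 0, 128).
62% tone:
  R: 0 + 0.62×(128−0) = 0 + 79.36 = 79.36 → 79
  G: 0 + 0.62×(128−0) = 0 + 79.36 = 79.36 → 79
  B: 128 + 0 = 128 → 128
  → #4F4F80
25% shade:
  R: 0 + 0 = 0 → 0
  G: 0 + 0 = 0 → 0
  B: 128 − 32 = 96 → 96
  → #000060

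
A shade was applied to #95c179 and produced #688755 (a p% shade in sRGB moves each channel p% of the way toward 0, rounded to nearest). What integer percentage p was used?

#95c179 is rgb(149, 193, 121); #688755 is rgb(104, 135, 85).
On the G channel (widest range): 135 ≈ 193 + (p/100)(0 − 193), so p ≈ 100×(135 − 193)/(0 − 193) = -5800/-193 = 30.05.
p = 30 reproduces all three channels after rounding.

30%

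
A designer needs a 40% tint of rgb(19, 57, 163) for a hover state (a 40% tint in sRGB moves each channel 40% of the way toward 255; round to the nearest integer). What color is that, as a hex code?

Lerp each channel 40% toward 255:
  R: 19 + 0.4×(255−19) = 19 + 94.4 = 113.4 → 113
  G: 57 + 0.4×(255−57) = 57 + 79.2 = 136.2 → 136
  B: 163 + 0.4×(255−163) = 163 + 36.8 = 199.8 → 200
rgb(113, 136, 200) = #7188c8.

#7188c8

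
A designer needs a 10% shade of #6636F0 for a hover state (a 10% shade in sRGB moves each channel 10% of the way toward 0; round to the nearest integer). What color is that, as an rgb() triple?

rgb(92, 49, 216)

#6636F0 is rgb(102, 54, 240).
Lerp each channel 10% toward 0:
  R: 102 + 0.1×(0−102) = 102 − 10.2 = 91.8 → 92
  G: 54 + 0.1×(0−54) = 54 − 5.4 = 48.6 → 49
  B: 240 + 0.1×(0−240) = 240 − 24 = 216 → 216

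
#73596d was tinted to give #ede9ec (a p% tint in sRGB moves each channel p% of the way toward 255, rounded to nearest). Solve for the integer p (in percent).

87%

#73596d is rgb(115, 89, 109); #ede9ec is rgb(237, 233, 236).
On the G channel (widest range): 233 ≈ 89 + (p/100)(255 − 89), so p ≈ 100×(233 − 89)/(255 − 89) = 14400/166 = 86.75.
p = 87 reproduces all three channels after rounding.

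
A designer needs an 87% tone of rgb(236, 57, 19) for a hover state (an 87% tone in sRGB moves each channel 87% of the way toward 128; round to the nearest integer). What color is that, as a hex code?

#8e7772

Lerp each channel 87% toward 128:
  R: 236 − 93.96 = 142.04 → 142
  G: 57 + 0.87×(128−57) = 57 + 61.77 = 118.77 → 119
  B: 19 + 0.87×(128−19) = 19 + 94.83 = 113.83 → 114
rgb(142, 119, 114) = #8e7772.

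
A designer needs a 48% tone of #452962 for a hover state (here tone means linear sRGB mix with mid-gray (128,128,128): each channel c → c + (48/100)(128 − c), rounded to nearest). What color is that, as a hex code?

#615370

#452962 is rgb(69, 41, 98).
A 48% tone moves each channel 48% toward 128:
  R: 69 + 0.48×(128−69) = 69 + 28.32 = 97.32 → 97
  G: 41 + 41.76 = 82.76 → 83
  B: 98 + 14.4 = 112.4 → 112
rgb(97, 83, 112) = #615370.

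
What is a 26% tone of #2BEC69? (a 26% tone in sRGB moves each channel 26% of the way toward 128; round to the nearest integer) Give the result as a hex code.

#41D06F

#2BEC69 is rgb(43, 236, 105).
A 26% tone moves each channel 26% toward 128:
  R: 43 + 0.26×(128−43) = 43 + 22.1 = 65.1 → 65
  G: 236 − 28.08 = 207.92 → 208
  B: 105 + 0.26×(128−105) = 105 + 5.98 = 110.98 → 111
rgb(65, 208, 111) = #41D06F.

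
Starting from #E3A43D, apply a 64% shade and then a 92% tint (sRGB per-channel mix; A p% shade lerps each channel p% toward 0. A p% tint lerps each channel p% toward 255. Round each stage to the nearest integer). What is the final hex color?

#E3A43D is rgb(227, 164, 61).
A 64% shade moves each channel 64% toward 0:
  R: 227 + 0.64×(0−227) = 227 − 145.28 = 81.72 → 82
  G: 164 + 0.64×(0−164) = 164 − 104.96 = 59.04 → 59
  B: 61 + 0.64×(0−61) = 61 − 39.04 = 21.96 → 22
After the shade: rgb(82, 59, 22) = #523B16.
Per channel, c → c + 0.92(255 − c):
  R: 82 + 159.16 = 241.16 → 241
  G: 59 + 180.32 = 239.32 → 239
  B: 22 + 0.92×(255−22) = 22 + 214.36 = 236.36 → 236
rgb(241, 239, 236) = #F1EFEC.

#F1EFEC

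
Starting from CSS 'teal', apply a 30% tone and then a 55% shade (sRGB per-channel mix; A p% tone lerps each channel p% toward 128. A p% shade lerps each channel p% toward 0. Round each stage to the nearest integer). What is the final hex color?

CSS teal is rgb(0, 128, 128).
Lerp each channel 30% toward 128:
  R: 0 + 0.3×(128−0) = 0 + 38.4 = 38.4 → 38
  G: 128 + 0 = 128 → 128
  B: 128 + 0.3×(128−128) = 128 + 0 = 128 → 128
After the tone: rgb(38, 128, 128) = #268080.
Per channel, c → c + 0.55(0 − c):
  R: 38 + 0.55×(0−38) = 38 − 20.9 = 17.1 → 17
  G: 128 + 0.55×(0−128) = 128 − 70.4 = 57.6 → 58
  B: 128 − 70.4 = 57.6 → 58
rgb(17, 58, 58) = #113A3A.

#113A3A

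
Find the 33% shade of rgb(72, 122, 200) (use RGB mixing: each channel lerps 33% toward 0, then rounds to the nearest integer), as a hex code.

#305286

A 33% shade moves each channel 33% toward 0:
  R: 72 + 0.33×(0−72) = 72 − 23.76 = 48.24 → 48
  G: 122 − 40.26 = 81.74 → 82
  B: 200 + 0.33×(0−200) = 200 − 66 = 134 → 134
rgb(48, 82, 134) = #305286.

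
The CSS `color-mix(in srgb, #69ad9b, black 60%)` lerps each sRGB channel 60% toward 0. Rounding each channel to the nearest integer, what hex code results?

#69ad9b is rgb(105, 173, 155).
A 60% shade moves each channel 60% toward 0:
  R: 105 − 63 = 42 → 42
  G: 173 − 103.8 = 69.2 → 69
  B: 155 + 0.6×(0−155) = 155 − 93 = 62 → 62
rgb(42, 69, 62) = #2a453e.

#2a453e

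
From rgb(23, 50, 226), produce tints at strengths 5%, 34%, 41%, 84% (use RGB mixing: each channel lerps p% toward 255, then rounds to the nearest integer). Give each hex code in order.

5%: (23 + 11.6 = 34.6→35, 50 + 10.25 = 60.25→60, 226 + 1.45 = 227.45→227) → #233CE3
34%: (23 + 78.88 = 101.88→102, 50 + 69.7 = 119.7→120, 226 + 9.86 = 235.86→236) → #6678EC
41%: (23 + 95.12 = 118.12→118, 50 + 84.05 = 134.05→134, 226 + 11.89 = 237.89→238) → #7686EE
84%: (23 + 194.88 = 217.88→218, 50 + 172.2 = 222.2→222, 226 + 24.36 = 250.36→250) → #DADEFA

#233CE3, #6678EC, #7686EE, #DADEFA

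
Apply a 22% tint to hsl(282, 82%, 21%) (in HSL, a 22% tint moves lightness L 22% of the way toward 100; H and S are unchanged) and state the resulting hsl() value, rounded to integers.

L moves 22% from 21 toward 100: 21 + 17.38 = 38.38 → 38.
H and S are unchanged.

hsl(282, 82%, 38%)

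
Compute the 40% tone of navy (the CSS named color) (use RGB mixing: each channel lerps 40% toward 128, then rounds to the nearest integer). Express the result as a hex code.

CSS navy is rgb(0, 0, 128).
Per channel, c → c + 0.4(128 − c):
  R: 0 + 0.4×(128−0) = 0 + 51.2 = 51.2 → 51
  G: 0 + 0.4×(128−0) = 0 + 51.2 = 51.2 → 51
  B: 128 + 0 = 128 → 128
rgb(51, 51, 128) = #333380.

#333380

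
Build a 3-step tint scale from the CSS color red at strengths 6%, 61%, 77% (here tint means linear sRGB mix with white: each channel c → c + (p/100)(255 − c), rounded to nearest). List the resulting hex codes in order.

CSS red is rgb(255, 0, 0).
6%: (255→255, 0 + 15.3 = 15.3→15, 0 + 15.3 = 15.3→15) → #FF0F0F
61%: (255→255, 0 + 155.55 = 155.55→156, 0 + 155.55 = 155.55→156) → #FF9C9C
77%: (255→255, 0 + 196.35 = 196.35→196, 0 + 196.35 = 196.35→196) → #FFC4C4

#FF0F0F, #FF9C9C, #FFC4C4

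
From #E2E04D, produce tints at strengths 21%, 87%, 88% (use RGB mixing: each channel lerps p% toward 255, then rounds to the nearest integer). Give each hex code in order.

#E8E772, #FBFBE8, #FCFBEA

#E2E04D is rgb(226, 224, 77).
21%: (226 + 6.09 = 232.09→232, 224 + 6.51 = 230.51→231, 77 + 37.38 = 114.38→114) → #E8E772
87%: (226 + 25.23 = 251.23→251, 224 + 26.97 = 250.97→251, 77 + 154.86 = 231.86→232) → #FBFBE8
88%: (226 + 25.52 = 251.52→252, 224 + 27.28 = 251.28→251, 77 + 156.64 = 233.64→234) → #FCFBEA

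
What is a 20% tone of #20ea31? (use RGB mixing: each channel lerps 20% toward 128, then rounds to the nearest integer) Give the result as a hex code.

#20ea31 is rgb(32, 234, 49).
Per channel, c → c + 0.2(128 − c):
  R: 32 + 0.2×(128−32) = 32 + 19.2 = 51.2 → 51
  G: 234 − 21.2 = 212.8 → 213
  B: 49 + 15.8 = 64.8 → 65
rgb(51, 213, 65) = #33d541.

#33d541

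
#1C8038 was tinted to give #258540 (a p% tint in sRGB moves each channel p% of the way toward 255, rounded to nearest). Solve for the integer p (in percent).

#1C8038 is rgb(28, 128, 56); #258540 is rgb(37, 133, 64).
On the R channel (widest range): 37 ≈ 28 + (p/100)(255 − 28), so p ≈ 100×(37 − 28)/(255 − 28) = 900/227 = 3.96.
p = 4 reproduces all three channels after rounding.

4%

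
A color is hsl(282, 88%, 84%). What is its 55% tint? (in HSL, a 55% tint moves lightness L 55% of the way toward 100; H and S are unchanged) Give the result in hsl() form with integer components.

L moves 55% from 84 toward 100: 84 + 8.8 = 92.8 → 93.
H and S are unchanged.

hsl(282, 88%, 93%)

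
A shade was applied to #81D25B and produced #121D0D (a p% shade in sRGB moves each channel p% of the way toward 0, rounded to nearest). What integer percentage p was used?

#81D25B is rgb(129, 210, 91); #121D0D is rgb(18, 29, 13).
On the G channel (widest range): 29 ≈ 210 + (p/100)(0 − 210), so p ≈ 100×(29 − 210)/(0 − 210) = -18100/-210 = 86.19.
p = 86 reproduces all three channels after rounding.

86%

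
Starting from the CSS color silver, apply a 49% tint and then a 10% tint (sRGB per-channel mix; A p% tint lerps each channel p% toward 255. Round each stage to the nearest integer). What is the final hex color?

#E2E2E2

CSS silver is rgb(192, 192, 192).
A 49% tint moves each channel 49% toward 255:
  R: 192 + 30.87 = 222.87 → 223
  G: 192 + 0.49×(255−192) = 192 + 30.87 = 222.87 → 223
  B: 192 + 30.87 = 222.87 → 223
After the tint: rgb(223, 223, 223) = #DFDFDF.
Per channel, c → c + 0.1(255 − c):
  R: 223 + 0.1×(255−223) = 223 + 3.2 = 226.2 → 226
  G: 223 + 0.1×(255−223) = 223 + 3.2 = 226.2 → 226
  B: 223 + 3.2 = 226.2 → 226
rgb(226, 226, 226) = #E2E2E2.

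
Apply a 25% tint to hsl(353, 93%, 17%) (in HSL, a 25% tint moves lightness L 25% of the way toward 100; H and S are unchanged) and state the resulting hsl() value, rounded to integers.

hsl(353, 93%, 38%)

L moves 25% from 17 toward 100: 17 + 20.75 = 37.75 → 38.
H and S are unchanged.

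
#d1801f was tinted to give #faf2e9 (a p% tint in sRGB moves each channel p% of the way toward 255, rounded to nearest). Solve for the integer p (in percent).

#d1801f is rgb(209, 128, 31); #faf2e9 is rgb(250, 242, 233).
On the B channel (widest range): 233 ≈ 31 + (p/100)(255 − 31), so p ≈ 100×(233 − 31)/(255 − 31) = 20200/224 = 90.18.
p = 90 reproduces all three channels after rounding.

90%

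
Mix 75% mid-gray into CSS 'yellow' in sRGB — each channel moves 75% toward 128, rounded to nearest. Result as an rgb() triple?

CSS yellow is rgb(255, 255, 0).
Lerp each channel 75% toward 128:
  R: 255 + 0.75×(128−255) = 255 − 95.25 = 159.75 → 160
  G: 255 + 0.75×(128−255) = 255 − 95.25 = 159.75 → 160
  B: 0 + 0.75×(128−0) = 0 + 96 = 96 → 96

rgb(160, 160, 96)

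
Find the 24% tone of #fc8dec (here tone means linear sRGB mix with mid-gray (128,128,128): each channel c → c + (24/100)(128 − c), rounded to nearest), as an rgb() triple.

rgb(222, 138, 210)

#fc8dec is rgb(252, 141, 236).
A 24% tone moves each channel 24% toward 128:
  R: 252 + 0.24×(128−252) = 252 − 29.76 = 222.24 → 222
  G: 141 + 0.24×(128−141) = 141 − 3.12 = 137.88 → 138
  B: 236 − 25.92 = 210.08 → 210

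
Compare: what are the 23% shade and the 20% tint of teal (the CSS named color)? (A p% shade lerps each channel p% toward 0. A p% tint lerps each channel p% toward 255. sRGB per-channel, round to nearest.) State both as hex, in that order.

#006363, #339999

CSS teal is rgb(0, 128, 128).
23% shade:
  R: 0 + 0 = 0 → 0
  G: 128 − 29.44 = 98.56 → 99
  B: 128 − 29.44 = 98.56 → 99
  → #006363
20% tint:
  R: 0 + 51 = 51 → 51
  G: 128 + 0.2×(255−128) = 128 + 25.4 = 153.4 → 153
  B: 128 + 25.4 = 153.4 → 153
  → #339999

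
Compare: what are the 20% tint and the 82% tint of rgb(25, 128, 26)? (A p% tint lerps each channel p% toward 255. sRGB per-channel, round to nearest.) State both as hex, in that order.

#479948, #d6e8d6

20% tint:
  R: 25 + 46 = 71 → 71
  G: 128 + 0.2×(255−128) = 128 + 25.4 = 153.4 → 153
  B: 26 + 0.2×(255−26) = 26 + 45.8 = 71.8 → 72
  → #479948
82% tint:
  R: 25 + 0.82×(255−25) = 25 + 188.6 = 213.6 → 214
  G: 128 + 104.14 = 232.14 → 232
  B: 26 + 187.78 = 213.78 → 214
  → #d6e8d6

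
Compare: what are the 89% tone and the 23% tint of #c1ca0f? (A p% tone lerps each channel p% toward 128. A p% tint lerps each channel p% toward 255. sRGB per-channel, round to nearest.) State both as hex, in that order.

#c1ca0f is rgb(193, 202, 15).
89% tone:
  R: 193 + 0.89×(128−193) = 193 − 57.85 = 135.15 → 135
  G: 202 + 0.89×(128−202) = 202 − 65.86 = 136.14 → 136
  B: 15 + 100.57 = 115.57 → 116
  → #878874
23% tint:
  R: 193 + 14.26 = 207.26 → 207
  G: 202 + 0.23×(255−202) = 202 + 12.19 = 214.19 → 214
  B: 15 + 0.23×(255−15) = 15 + 55.2 = 70.2 → 70
  → #cfd646

#878874, #cfd646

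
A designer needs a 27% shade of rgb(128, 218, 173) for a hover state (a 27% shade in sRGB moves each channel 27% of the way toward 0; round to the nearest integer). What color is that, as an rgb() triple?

A 27% shade moves each channel 27% toward 0:
  R: 128 − 34.56 = 93.44 → 93
  G: 218 + 0.27×(0−218) = 218 − 58.86 = 159.14 → 159
  B: 173 + 0.27×(0−173) = 173 − 46.71 = 126.29 → 126

rgb(93, 159, 126)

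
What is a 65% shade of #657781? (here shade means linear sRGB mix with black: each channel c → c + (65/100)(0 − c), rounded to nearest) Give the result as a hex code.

#657781 is rgb(101, 119, 129).
Per channel, c → c + 0.65(0 − c):
  R: 101 + 0.65×(0−101) = 101 − 65.65 = 35.35 → 35
  G: 119 − 77.35 = 41.65 → 42
  B: 129 − 83.85 = 45.15 → 45
rgb(35, 42, 45) = #232A2D.

#232A2D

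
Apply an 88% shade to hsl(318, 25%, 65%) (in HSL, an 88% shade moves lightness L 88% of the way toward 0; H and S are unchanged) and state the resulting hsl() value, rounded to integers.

hsl(318, 25%, 8%)

L moves 88% from 65 toward 0: 65 − 57.2 = 7.8 → 8.
H and S are unchanged.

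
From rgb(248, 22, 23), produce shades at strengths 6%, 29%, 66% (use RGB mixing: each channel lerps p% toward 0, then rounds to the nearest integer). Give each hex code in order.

6%: (248 − 14.88 = 233.12→233, 22 − 1.32 = 20.68→21, 23 − 1.38 = 21.62→22) → #e91516
29%: (248 − 71.92 = 176.08→176, 22 − 6.38 = 15.62→16, 23 − 6.67 = 16.33→16) → #b01010
66%: (248 − 163.68 = 84.32→84, 22 − 14.52 = 7.48→7, 23 − 15.18 = 7.82→8) → #540708

#e91516, #b01010, #540708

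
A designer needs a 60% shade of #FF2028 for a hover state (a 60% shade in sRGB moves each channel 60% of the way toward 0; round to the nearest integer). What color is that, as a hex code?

#FF2028 is rgb(255, 32, 40).
Per channel, c → c + 0.6(0 − c):
  R: 255 + 0.6×(0−255) = 255 − 153 = 102 → 102
  G: 32 − 19.2 = 12.8 → 13
  B: 40 + 0.6×(0−40) = 40 − 24 = 16 → 16
rgb(102, 13, 16) = #660D10.

#660D10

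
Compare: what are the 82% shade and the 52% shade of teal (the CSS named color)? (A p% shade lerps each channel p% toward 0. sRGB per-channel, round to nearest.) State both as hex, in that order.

#001717, #003d3d

CSS teal is rgb(0, 128, 128).
82% shade:
  R: 0 + 0 = 0 → 0
  G: 128 − 104.96 = 23.04 → 23
  B: 128 − 104.96 = 23.04 → 23
  → #001717
52% shade:
  R: 0 + 0.52×(0−0) = 0 + 0 = 0 → 0
  G: 128 + 0.52×(0−128) = 128 − 66.56 = 61.44 → 61
  B: 128 + 0.52×(0−128) = 128 − 66.56 = 61.44 → 61
  → #003d3d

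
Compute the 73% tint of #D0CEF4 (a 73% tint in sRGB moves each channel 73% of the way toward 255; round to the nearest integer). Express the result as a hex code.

#F2F2FC

#D0CEF4 is rgb(208, 206, 244).
A 73% tint moves each channel 73% toward 255:
  R: 208 + 0.73×(255−208) = 208 + 34.31 = 242.31 → 242
  G: 206 + 35.77 = 241.77 → 242
  B: 244 + 0.73×(255−244) = 244 + 8.03 = 252.03 → 252
rgb(242, 242, 252) = #F2F2FC.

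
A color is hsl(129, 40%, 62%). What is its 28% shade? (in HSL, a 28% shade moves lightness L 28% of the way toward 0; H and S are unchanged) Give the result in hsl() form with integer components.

L moves 28% from 62 toward 0: 62 − 17.36 = 44.64 → 45.
H and S are unchanged.

hsl(129, 40%, 45%)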